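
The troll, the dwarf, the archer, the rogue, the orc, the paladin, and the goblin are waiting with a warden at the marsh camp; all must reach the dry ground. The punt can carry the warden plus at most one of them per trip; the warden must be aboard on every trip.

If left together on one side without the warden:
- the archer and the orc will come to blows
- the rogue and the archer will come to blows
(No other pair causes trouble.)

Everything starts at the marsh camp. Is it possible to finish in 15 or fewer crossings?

Yes

Yes — this plan uses 15 crossings (≤ 15):
1. Warden goes to the dry ground with the archer.  [the marsh camp: the dwarf, the goblin, the orc, the paladin, the rogue, the troll | the dry ground: the archer]
2. Warden goes back to the marsh camp alone.  [the marsh camp: the dwarf, the goblin, the orc, the paladin, the rogue, the troll | the dry ground: the archer]
3. Warden goes to the dry ground with the troll.  [the marsh camp: the dwarf, the goblin, the orc, the paladin, the rogue | the dry ground: the archer, the troll]
4. Warden goes back to the marsh camp alone.  [the marsh camp: the dwarf, the goblin, the orc, the paladin, the rogue | the dry ground: the archer, the troll]
5. Warden goes to the dry ground with the dwarf.  [the marsh camp: the goblin, the orc, the paladin, the rogue | the dry ground: the archer, the dwarf, the troll]
6. Warden goes back to the marsh camp alone.  [the marsh camp: the goblin, the orc, the paladin, the rogue | the dry ground: the archer, the dwarf, the troll]
7. Warden goes to the dry ground with the rogue.  [the marsh camp: the goblin, the orc, the paladin | the dry ground: the archer, the dwarf, the rogue, the troll]
8. Warden goes back to the marsh camp with the archer.  [the marsh camp: the archer, the goblin, the orc, the paladin | the dry ground: the dwarf, the rogue, the troll]
9. Warden goes to the dry ground with the orc.  [the marsh camp: the archer, the goblin, the paladin | the dry ground: the dwarf, the orc, the rogue, the troll]
10. Warden goes back to the marsh camp alone.  [the marsh camp: the archer, the goblin, the paladin | the dry ground: the dwarf, the orc, the rogue, the troll]
11. Warden goes to the dry ground with the paladin.  [the marsh camp: the archer, the goblin | the dry ground: the dwarf, the orc, the paladin, the rogue, the troll]
12. Warden goes back to the marsh camp alone.  [the marsh camp: the archer, the goblin | the dry ground: the dwarf, the orc, the paladin, the rogue, the troll]
13. Warden goes to the dry ground with the goblin.  [the marsh camp: the archer | the dry ground: the dwarf, the goblin, the orc, the paladin, the rogue, the troll]
14. Warden goes back to the marsh camp alone.  [the marsh camp: the archer | the dry ground: the dwarf, the goblin, the orc, the paladin, the rogue, the troll]
15. Warden goes to the dry ground with the archer.  [the marsh camp: — | the dry ground: the archer, the dwarf, the goblin, the orc, the paladin, the rogue, the troll]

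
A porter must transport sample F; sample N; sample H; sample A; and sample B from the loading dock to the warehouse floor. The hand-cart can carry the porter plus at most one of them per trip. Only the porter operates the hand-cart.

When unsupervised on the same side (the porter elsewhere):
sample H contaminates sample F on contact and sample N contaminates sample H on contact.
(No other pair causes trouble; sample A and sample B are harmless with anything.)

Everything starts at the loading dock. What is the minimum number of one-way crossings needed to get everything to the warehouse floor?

11

Counting alone: the porter can take at most 1 across per trip to the warehouse floor, so moving all 5 needs at least 5 loaded trips out, with a return between consecutive ones — at least 9 crossings.
The safety rule pushes this higher. Following every safe sequence of crossings, the most of the 5 that can be at the warehouse floor as the hand-cart arrives there on crossing 9 is 4 — never all 5.
So no plan with fewer than 11 crossings exists, and this one achieves 11:
1. Porter goes to the warehouse floor with sample H.
2. Porter goes back to the loading dock alone.
3. Porter goes to the warehouse floor with sample F.
4. Porter goes back to the loading dock with sample H.
5. Porter goes to the warehouse floor with sample N.
6. Porter goes back to the loading dock alone.
7. Porter goes to the warehouse floor with sample A.
8. Porter goes back to the loading dock alone.
9. Porter goes to the warehouse floor with sample B.
10. Porter goes back to the loading dock alone.
11. Porter goes to the warehouse floor with sample H.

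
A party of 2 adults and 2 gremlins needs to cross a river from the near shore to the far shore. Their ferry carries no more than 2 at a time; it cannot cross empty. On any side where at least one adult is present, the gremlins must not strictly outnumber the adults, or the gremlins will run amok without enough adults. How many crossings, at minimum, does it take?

5

Counting alone: each trip to the far shore takes at most 2 across and each return brings at least 1 back, so after t trips out (and t−1 returns) at most 2t − (t−1) of the 4 are across; that first reaches 4 at t = 3, so at least 5 crossings are needed.
The plan below uses exactly 5 crossings, so it is optimal:
1. 2 gremlins → the far shore.  (the near shore: 2A 0G; the far shore: 0A 2G)
2. 1 gremlin ← the near shore.  (the near shore: 2A 1G; the far shore: 0A 1G)
3. 2 adults → the far shore.  (the near shore: 0A 1G; the far shore: 2A 1G)
4. 1 gremlin ← the near shore.  (the near shore: 0A 2G; the far shore: 2A 0G)
5. 2 gremlins → the far shore.  (the near shore: 0A 0G; the far shore: 2A 2G)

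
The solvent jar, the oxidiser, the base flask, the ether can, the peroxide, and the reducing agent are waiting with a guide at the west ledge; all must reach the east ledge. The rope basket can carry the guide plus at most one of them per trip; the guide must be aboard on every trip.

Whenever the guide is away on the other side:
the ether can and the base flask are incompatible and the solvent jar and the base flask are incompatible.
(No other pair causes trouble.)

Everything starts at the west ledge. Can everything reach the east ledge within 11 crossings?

No

Counting alone: the guide can take at most 1 across per trip to the east ledge, so moving all 6 needs at least 6 loaded trips out, with a return between consecutive ones — at least 11 crossings.
The safety rule pushes this higher. Following every safe sequence of crossings, the most of the 6 that can be at the east ledge as the rope basket arrives there on crossing 11 is 5 — never all 6.
So the move cannot be finished within 11 crossings. (The shortest complete plan takes 13:)
1. Guide goes to the east ledge with the base flask.  [the west ledge: the ether can, the oxidiser, the peroxide, the reducing agent, the solvent jar | the east ledge: the base flask]
2. Guide goes back to the west ledge alone.  [the west ledge: the ether can, the oxidiser, the peroxide, the reducing agent, the solvent jar | the east ledge: the base flask]
3. Guide goes to the east ledge with the solvent jar.  [the west ledge: the ether can, the oxidiser, the peroxide, the reducing agent | the east ledge: the base flask, the solvent jar]
4. Guide goes back to the west ledge with the base flask.  [the west ledge: the base flask, the ether can, the oxidiser, the peroxide, the reducing agent | the east ledge: the solvent jar]
5. Guide goes to the east ledge with the ether can.  [the west ledge: the base flask, the oxidiser, the peroxide, the reducing agent | the east ledge: the ether can, the solvent jar]
6. Guide goes back to the west ledge alone.  [the west ledge: the base flask, the oxidiser, the peroxide, the reducing agent | the east ledge: the ether can, the solvent jar]
7. Guide goes to the east ledge with the oxidiser.  [the west ledge: the base flask, the peroxide, the reducing agent | the east ledge: the ether can, the oxidiser, the solvent jar]
8. Guide goes back to the west ledge alone.  [the west ledge: the base flask, the peroxide, the reducing agent | the east ledge: the ether can, the oxidiser, the solvent jar]
9. Guide goes to the east ledge with the peroxide.  [the west ledge: the base flask, the reducing agent | the east ledge: the ether can, the oxidiser, the peroxide, the solvent jar]
10. Guide goes back to the west ledge alone.  [the west ledge: the base flask, the reducing agent | the east ledge: the ether can, the oxidiser, the peroxide, the solvent jar]
11. Guide goes to the east ledge with the reducing agent.  [the west ledge: the base flask | the east ledge: the ether can, the oxidiser, the peroxide, the reducing agent, the solvent jar]
12. Guide goes back to the west ledge alone.  [the west ledge: the base flask | the east ledge: the ether can, the oxidiser, the peroxide, the reducing agent, the solvent jar]
13. Guide goes to the east ledge with the base flask.  [the west ledge: — | the east ledge: the base flask, the ether can, the oxidiser, the peroxide, the reducing agent, the solvent jar]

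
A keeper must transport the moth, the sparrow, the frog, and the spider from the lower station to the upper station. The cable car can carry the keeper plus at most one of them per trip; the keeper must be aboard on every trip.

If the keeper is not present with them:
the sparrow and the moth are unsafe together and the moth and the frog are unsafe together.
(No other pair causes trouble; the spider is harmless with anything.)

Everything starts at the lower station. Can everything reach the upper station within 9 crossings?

Yes — this plan uses 9 crossings (≤ 9):
1. Keeper goes to the upper station with the moth.  [the lower station: the frog, the sparrow, the spider | the upper station: the moth]
2. Keeper goes back to the lower station alone.  [the lower station: the frog, the sparrow, the spider | the upper station: the moth]
3. Keeper goes to the upper station with the sparrow.  [the lower station: the frog, the spider | the upper station: the moth, the sparrow]
4. Keeper goes back to the lower station with the moth.  [the lower station: the frog, the moth, the spider | the upper station: the sparrow]
5. Keeper goes to the upper station with the frog.  [the lower station: the moth, the spider | the upper station: the frog, the sparrow]
6. Keeper goes back to the lower station alone.  [the lower station: the moth, the spider | the upper station: the frog, the sparrow]
7. Keeper goes to the upper station with the spider.  [the lower station: the moth | the upper station: the frog, the sparrow, the spider]
8. Keeper goes back to the lower station alone.  [the lower station: the moth | the upper station: the frog, the sparrow, the spider]
9. Keeper goes to the upper station with the moth.  [the lower station: — | the upper station: the frog, the moth, the sparrow, the spider]

Yes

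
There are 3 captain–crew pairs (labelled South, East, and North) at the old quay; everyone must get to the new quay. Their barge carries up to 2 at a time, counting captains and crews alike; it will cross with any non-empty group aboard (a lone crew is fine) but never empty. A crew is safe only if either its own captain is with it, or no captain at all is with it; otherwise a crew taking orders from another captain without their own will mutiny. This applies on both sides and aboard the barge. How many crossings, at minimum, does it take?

11

Counting alone: each trip to the new quay takes at most 2 across and each return brings at least 1 back, so after t trips out (and t−1 returns) at most 2t − (t−1) of the 6 are across; that first reaches 6 at t = 5, so at least 9 crossings are needed.
The safety rule pushes this higher. Following every safe sequence of crossings, the most of the 6 that can be at the new quay as the barge arrives there on crossing 9 is 5 — never all 6.
So no plan with fewer than 11 crossings exists, and this one achieves 11:
1. captain South and crew South cross → the new quay.
2. captain South crosses ← the old quay.
3. crew East and crew North cross → the new quay.
4. crew South crosses ← the old quay.
5. captain East and captain North cross → the new quay.
6. captain East and crew East cross ← the old quay.
7. captain East and captain South cross → the new quay.
8. crew North crosses ← the old quay.
9. crew East and crew South cross → the new quay.
10. captain North crosses ← the old quay.
11. captain North and crew North cross → the new quay.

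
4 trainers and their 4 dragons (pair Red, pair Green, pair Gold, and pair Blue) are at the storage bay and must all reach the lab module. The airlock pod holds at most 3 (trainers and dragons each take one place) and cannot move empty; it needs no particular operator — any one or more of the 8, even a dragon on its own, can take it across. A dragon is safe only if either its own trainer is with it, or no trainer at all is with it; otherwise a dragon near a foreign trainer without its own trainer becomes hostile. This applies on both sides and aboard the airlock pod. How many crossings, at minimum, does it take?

9

Counting alone: each trip to the lab module takes at most 3 across and each return brings at least 1 back, so after t trips out (and t−1 returns) at most 3t − (t−1) of the 8 are across; that first reaches 8 at t = 4, so at least 7 crossings are needed.
The safety rule pushes this higher. Following every safe sequence of crossings, the most of the 8 that can be at the lab module as the airlock pod arrives there on crossing 7 is 7 — never all 8.
So no plan with fewer than 9 crossings exists, and this one achieves 9:
1. dragon Red and trainer Red cross → the lab module.
2. trainer Red crosses ← the storage bay.
3. dragon Green, trainer Green, and trainer Red cross → the lab module.
4. dragon Red and trainer Red cross ← the storage bay.
5. trainer Blue, trainer Gold, and trainer Red cross → the lab module.
6. dragon Green crosses ← the storage bay.
7. dragon Green and dragon Red cross → the lab module.
8. dragon Red crosses ← the storage bay.
9. dragon Blue, dragon Gold, and dragon Red cross → the lab module.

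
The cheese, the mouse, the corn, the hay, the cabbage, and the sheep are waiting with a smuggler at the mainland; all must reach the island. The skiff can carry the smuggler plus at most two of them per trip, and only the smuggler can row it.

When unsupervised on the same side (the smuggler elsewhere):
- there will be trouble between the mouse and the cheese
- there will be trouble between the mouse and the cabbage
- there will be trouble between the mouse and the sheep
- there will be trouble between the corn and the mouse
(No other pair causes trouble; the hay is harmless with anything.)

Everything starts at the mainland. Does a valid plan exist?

1. Smuggler goes to the island with the mouse.
2. Smuggler goes back to the mainland alone.
3. Smuggler goes to the island with the cheese and the corn.
4. Smuggler goes back to the mainland with the mouse.
5. Smuggler goes to the island with the cabbage and the sheep.
6. Smuggler goes back to the mainland alone.
7. Smuggler goes to the island with the hay and the mouse.

Yes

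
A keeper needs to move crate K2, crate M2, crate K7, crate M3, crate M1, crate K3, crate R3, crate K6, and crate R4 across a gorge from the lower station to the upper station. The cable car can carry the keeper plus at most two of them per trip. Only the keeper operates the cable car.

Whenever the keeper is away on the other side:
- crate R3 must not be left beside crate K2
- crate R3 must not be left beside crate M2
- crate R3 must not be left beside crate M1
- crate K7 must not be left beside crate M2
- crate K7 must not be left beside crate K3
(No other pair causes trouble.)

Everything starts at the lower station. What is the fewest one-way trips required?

11

Counting alone: the keeper can take at most 2 across per trip to the upper station, so moving all 9 needs at least 5 loaded trips out, with a return between consecutive ones — at least 9 crossings.
The safety rule pushes this higher. Following every safe sequence of crossings, the most of the 9 that can be at the upper station as the cable car arrives there on crossing 9 is 8 — never all 9.
So no plan with fewer than 11 crossings exists, and this one achieves 11:
1. Keeper goes to the upper station with crate K7 and crate R3.  [the lower station: crate K2, crate K3, crate K6, crate M1, crate M2, crate M3, crate R4 | the upper station: crate K7, crate R3]
2. Keeper goes back to the lower station alone.  [the lower station: crate K2, crate K3, crate K6, crate M1, crate M2, crate M3, crate R4 | the upper station: crate K7, crate R3]
3. Keeper goes to the upper station with crate K2.  [the lower station: crate K3, crate K6, crate M1, crate M2, crate M3, crate R4 | the upper station: crate K2, crate K7, crate R3]
4. Keeper goes back to the lower station with crate R3.  [the lower station: crate K3, crate K6, crate M1, crate M2, crate M3, crate R3, crate R4 | the upper station: crate K2, crate K7]
5. Keeper goes to the upper station with crate M1 and crate M2.  [the lower station: crate K3, crate K6, crate M3, crate R3, crate R4 | the upper station: crate K2, crate K7, crate M1, crate M2]
6. Keeper goes back to the lower station with crate K7.  [the lower station: crate K3, crate K6, crate K7, crate M3, crate R3, crate R4 | the upper station: crate K2, crate M1, crate M2]
7. Keeper goes to the upper station with crate K3 and crate M3.  [the lower station: crate K6, crate K7, crate R3, crate R4 | the upper station: crate K2, crate K3, crate M1, crate M2, crate M3]
8. Keeper goes back to the lower station alone.  [the lower station: crate K6, crate K7, crate R3, crate R4 | the upper station: crate K2, crate K3, crate M1, crate M2, crate M3]
9. Keeper goes to the upper station with crate K6 and crate R4.  [the lower station: crate K7, crate R3 | the upper station: crate K2, crate K3, crate K6, crate M1, crate M2, crate M3, crate R4]
10. Keeper goes back to the lower station alone.  [the lower station: crate K7, crate R3 | the upper station: crate K2, crate K3, crate K6, crate M1, crate M2, crate M3, crate R4]
11. Keeper goes to the upper station with crate K7 and crate R3.  [the lower station: — | the upper station: crate K2, crate K3, crate K6, crate K7, crate M1, crate M2, crate M3, crate R3, crate R4]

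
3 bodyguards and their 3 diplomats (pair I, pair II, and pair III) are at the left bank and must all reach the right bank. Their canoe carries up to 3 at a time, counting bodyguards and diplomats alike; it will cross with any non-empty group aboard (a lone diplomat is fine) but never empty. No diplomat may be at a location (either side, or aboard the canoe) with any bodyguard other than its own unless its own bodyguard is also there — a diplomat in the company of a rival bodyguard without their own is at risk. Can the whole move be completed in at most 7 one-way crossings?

Yes

Yes — this plan uses 5 crossings (≤ 7):
1. bodyguard I and diplomat I cross → the right bank.
2. bodyguard I crosses ← the left bank.
3. bodyguard I, bodyguard II, and bodyguard III cross → the right bank.
4. diplomat I crosses ← the left bank.
5. diplomat I, diplomat II, and diplomat III cross → the right bank.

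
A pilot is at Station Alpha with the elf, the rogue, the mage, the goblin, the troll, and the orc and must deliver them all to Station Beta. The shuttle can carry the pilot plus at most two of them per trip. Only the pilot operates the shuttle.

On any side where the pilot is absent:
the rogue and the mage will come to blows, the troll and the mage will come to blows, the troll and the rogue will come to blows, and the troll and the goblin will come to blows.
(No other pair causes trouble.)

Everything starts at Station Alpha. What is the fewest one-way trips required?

Counting alone: the pilot can take at most 2 across per trip to Station Beta, so moving all 6 needs at least 3 loaded trips out, with a return between consecutive ones — at least 5 crossings.
The safety rule pushes this higher. Following every safe sequence of crossings, the most of the 6 that can be at Station Beta as the shuttle arrives there on crossings 5, 7 is 4, 5 respectively — never all 6.
So no plan with fewer than 9 crossings exists, and this one achieves 9:
1. Pilot goes to Station Beta with the rogue and the troll.
2. Pilot goes back to Station Alpha with the rogue.
3. Pilot goes to Station Beta with the elf and the rogue.
4. Pilot goes back to Station Alpha with the rogue.
5. Pilot goes to Station Beta with the goblin and the rogue.
6. Pilot goes back to Station Alpha with the troll.
7. Pilot goes to Station Beta with the mage and the orc.
8. Pilot goes back to Station Alpha with the rogue.
9. Pilot goes to Station Beta with the rogue and the troll.

9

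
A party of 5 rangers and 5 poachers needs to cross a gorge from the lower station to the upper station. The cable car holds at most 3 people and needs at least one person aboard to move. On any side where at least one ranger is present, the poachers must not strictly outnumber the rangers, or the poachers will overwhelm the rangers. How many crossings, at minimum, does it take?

Counting alone: each trip to the upper station takes at most 3 across and each return brings at least 1 back, so after t trips out (and t−1 returns) at most 3t − (t−1) of the 10 are across; that first reaches 10 at t = 5, so at least 9 crossings are needed.
The safety rule pushes this higher. Following every safe sequence of crossings, the most of the 10 that can be at the upper station as the cable car arrives there on crossing 9 is 9 — never all 10.
So no plan with fewer than 11 crossings exists, and this one achieves 11:
1. 2 poachers → the upper station.  (the lower station: 5R 3P; the upper station: 0R 2P)
2. 1 poacher ← the lower station.  (the lower station: 5R 4P; the upper station: 0R 1P)
3. 3 poachers → the upper station.  (the lower station: 5R 1P; the upper station: 0R 4P)
4. 1 poacher ← the lower station.  (the lower station: 5R 2P; the upper station: 0R 3P)
5. 3 rangers → the upper station.  (the lower station: 2R 2P; the upper station: 3R 3P)
6. 1 ranger and 1 poacher ← the lower station.  (the lower station: 3R 3P; the upper station: 2R 2P)
7. 3 rangers → the upper station.  (the lower station: 0R 3P; the upper station: 5R 2P)
8. 1 poacher ← the lower station.  (the lower station: 0R 4P; the upper station: 5R 1P)
9. 2 poachers → the upper station.  (the lower station: 0R 2P; the upper station: 5R 3P)
10. 1 poacher ← the lower station.  (the lower station: 0R 3P; the upper station: 5R 2P)
11. 3 poachers → the upper station.  (the lower station: 0R 0P; the upper station: 5R 5P)

11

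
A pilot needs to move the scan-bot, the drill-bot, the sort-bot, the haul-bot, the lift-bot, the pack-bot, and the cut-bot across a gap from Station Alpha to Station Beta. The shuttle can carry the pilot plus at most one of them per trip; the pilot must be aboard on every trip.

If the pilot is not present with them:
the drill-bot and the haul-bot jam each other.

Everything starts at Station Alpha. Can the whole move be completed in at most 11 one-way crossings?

Counting alone: the pilot can take at most 1 across per trip to Station Beta, so moving all 7 needs at least 7 loaded trips out, with a return between consecutive ones — at least 13 crossings.
Since 11 < 13, 11 crossings cannot be enough. (The shortest complete plan in fact takes 13:)
1. Pilot goes to Station Beta with the drill-bot.  [Station Alpha: the cut-bot, the haul-bot, the lift-bot, the pack-bot, the scan-bot, the sort-bot | Station Beta: the drill-bot]
2. Pilot goes back to Station Alpha alone.  [Station Alpha: the cut-bot, the haul-bot, the lift-bot, the pack-bot, the scan-bot, the sort-bot | Station Beta: the drill-bot]
3. Pilot goes to Station Beta with the scan-bot.  [Station Alpha: the cut-bot, the haul-bot, the lift-bot, the pack-bot, the sort-bot | Station Beta: the drill-bot, the scan-bot]
4. Pilot goes back to Station Alpha alone.  [Station Alpha: the cut-bot, the haul-bot, the lift-bot, the pack-bot, the sort-bot | Station Beta: the drill-bot, the scan-bot]
5. Pilot goes to Station Beta with the sort-bot.  [Station Alpha: the cut-bot, the haul-bot, the lift-bot, the pack-bot | Station Beta: the drill-bot, the scan-bot, the sort-bot]
6. Pilot goes back to Station Alpha alone.  [Station Alpha: the cut-bot, the haul-bot, the lift-bot, the pack-bot | Station Beta: the drill-bot, the scan-bot, the sort-bot]
7. Pilot goes to Station Beta with the lift-bot.  [Station Alpha: the cut-bot, the haul-bot, the pack-bot | Station Beta: the drill-bot, the lift-bot, the scan-bot, the sort-bot]
8. Pilot goes back to Station Alpha alone.  [Station Alpha: the cut-bot, the haul-bot, the pack-bot | Station Beta: the drill-bot, the lift-bot, the scan-bot, the sort-bot]
9. Pilot goes to Station Beta with the pack-bot.  [Station Alpha: the cut-bot, the haul-bot | Station Beta: the drill-bot, the lift-bot, the pack-bot, the scan-bot, the sort-bot]
10. Pilot goes back to Station Alpha alone.  [Station Alpha: the cut-bot, the haul-bot | Station Beta: the drill-bot, the lift-bot, the pack-bot, the scan-bot, the sort-bot]
11. Pilot goes to Station Beta with the cut-bot.  [Station Alpha: the haul-bot | Station Beta: the cut-bot, the drill-bot, the lift-bot, the pack-bot, the scan-bot, the sort-bot]
12. Pilot goes back to Station Alpha alone.  [Station Alpha: the haul-bot | Station Beta: the cut-bot, the drill-bot, the lift-bot, the pack-bot, the scan-bot, the sort-bot]
13. Pilot goes to Station Beta with the haul-bot.  [Station Alpha: — | Station Beta: the cut-bot, the drill-bot, the haul-bot, the lift-bot, the pack-bot, the scan-bot, the sort-bot]

No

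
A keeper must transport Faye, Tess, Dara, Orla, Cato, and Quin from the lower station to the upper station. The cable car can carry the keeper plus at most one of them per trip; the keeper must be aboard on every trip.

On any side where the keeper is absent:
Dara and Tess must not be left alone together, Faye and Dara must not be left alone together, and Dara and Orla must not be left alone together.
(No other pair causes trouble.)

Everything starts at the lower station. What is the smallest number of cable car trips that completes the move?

impossible

Following every safe sequence of crossings from the start, the most of the 6 that can be at the upper station as the cable car arrives there on crossings 1, 3, 5, 7 is 1, 2, 3, 4 respectively; the best ever achieved is 4 of 6.
From crossing 9 on, no configuration arises that was not already reachable earlier: only 36 distinct safe configurations (who is on which side, and where the cable car is) can ever be reached, none of them has everyone across, and every continuation just revisits them. So no valid plan exists.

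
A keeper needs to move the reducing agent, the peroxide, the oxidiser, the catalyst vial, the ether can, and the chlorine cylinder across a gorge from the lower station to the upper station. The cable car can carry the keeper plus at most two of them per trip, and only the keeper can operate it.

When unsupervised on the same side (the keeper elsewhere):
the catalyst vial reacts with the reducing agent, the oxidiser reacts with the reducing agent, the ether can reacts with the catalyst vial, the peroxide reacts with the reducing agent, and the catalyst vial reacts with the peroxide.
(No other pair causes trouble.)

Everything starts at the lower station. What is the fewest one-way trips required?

9

Counting alone: the keeper can take at most 2 across per trip to the upper station, so moving all 6 needs at least 3 loaded trips out, with a return between consecutive ones — at least 5 crossings.
The safety rule pushes this higher. Following every safe sequence of crossings, the most of the 6 that can be at the upper station as the cable car arrives there on crossings 5, 7 is 4, 5 respectively — never all 6.
So no plan with fewer than 9 crossings exists, and this one achieves 9:
1. Keeper goes to the upper station with the catalyst vial and the reducing agent.
2. Keeper goes back to the lower station with the reducing agent.
3. Keeper goes to the upper station with the oxidiser and the reducing agent.
4. Keeper goes back to the lower station with the reducing agent.
5. Keeper goes to the upper station with the chlorine cylinder and the reducing agent.
6. Keeper goes back to the lower station with the reducing agent.
7. Keeper goes to the upper station with the ether can and the peroxide.
8. Keeper goes back to the lower station with the catalyst vial.
9. Keeper goes to the upper station with the catalyst vial and the reducing agent.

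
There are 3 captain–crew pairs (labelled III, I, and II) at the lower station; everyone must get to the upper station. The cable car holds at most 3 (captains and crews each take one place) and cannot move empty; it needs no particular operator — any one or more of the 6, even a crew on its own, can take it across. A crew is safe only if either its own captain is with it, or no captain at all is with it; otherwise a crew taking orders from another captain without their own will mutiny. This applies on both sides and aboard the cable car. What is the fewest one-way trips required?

5

Counting alone: each trip to the upper station takes at most 3 across and each return brings at least 1 back, so after t trips out (and t−1 returns) at most 3t − (t−1) of the 6 are across; that first reaches 6 at t = 3, so at least 5 crossings are needed.
The plan below uses exactly 5 crossings, so it is optimal:
1. captain III and crew III cross → the upper station.
2. captain III crosses ← the lower station.
3. captain I, captain II, and captain III cross → the upper station.
4. crew III crosses ← the lower station.
5. crew I, crew II, and crew III cross → the upper station.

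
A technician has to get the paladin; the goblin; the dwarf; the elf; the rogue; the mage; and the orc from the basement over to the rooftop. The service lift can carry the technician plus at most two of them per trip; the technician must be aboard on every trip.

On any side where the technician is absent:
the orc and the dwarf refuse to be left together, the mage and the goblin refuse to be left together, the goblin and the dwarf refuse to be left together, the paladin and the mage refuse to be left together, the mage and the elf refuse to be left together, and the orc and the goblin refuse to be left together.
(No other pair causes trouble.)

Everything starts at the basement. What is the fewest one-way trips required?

Whatever the first load, the items left behind include a forbidden pair without the technician. No opening move is safe, so no plan exists.

impossible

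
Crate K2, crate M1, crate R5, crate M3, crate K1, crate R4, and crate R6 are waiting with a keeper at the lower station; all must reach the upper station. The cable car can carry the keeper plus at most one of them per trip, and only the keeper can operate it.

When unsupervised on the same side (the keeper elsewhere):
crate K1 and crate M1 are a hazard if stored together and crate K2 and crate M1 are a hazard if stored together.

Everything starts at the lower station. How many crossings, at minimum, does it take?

15

Counting alone: the keeper can take at most 1 across per trip to the upper station, so moving all 7 needs at least 7 loaded trips out, with a return between consecutive ones — at least 13 crossings.
The safety rule pushes this higher. Following every safe sequence of crossings, the most of the 7 that can be at the upper station as the cable car arrives there on crossing 13 is 6 — never all 7.
So no plan with fewer than 15 crossings exists, and this one achieves 15:
1. Keeper goes to the upper station with crate M1.
2. Keeper goes back to the lower station alone.
3. Keeper goes to the upper station with crate K2.
4. Keeper goes back to the lower station with crate M1.
5. Keeper goes to the upper station with crate K1.
6. Keeper goes back to the lower station alone.
7. Keeper goes to the upper station with crate R5.
8. Keeper goes back to the lower station alone.
9. Keeper goes to the upper station with crate M3.
10. Keeper goes back to the lower station alone.
11. Keeper goes to the upper station with crate R4.
12. Keeper goes back to the lower station alone.
13. Keeper goes to the upper station with crate R6.
14. Keeper goes back to the lower station alone.
15. Keeper goes to the upper station with crate M1.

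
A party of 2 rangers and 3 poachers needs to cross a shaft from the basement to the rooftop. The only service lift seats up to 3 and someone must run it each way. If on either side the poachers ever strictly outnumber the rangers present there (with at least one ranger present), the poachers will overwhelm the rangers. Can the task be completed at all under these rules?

No

The poachers already outnumber the rangers at the basement before anyone moves, so the starting position itself is disallowed.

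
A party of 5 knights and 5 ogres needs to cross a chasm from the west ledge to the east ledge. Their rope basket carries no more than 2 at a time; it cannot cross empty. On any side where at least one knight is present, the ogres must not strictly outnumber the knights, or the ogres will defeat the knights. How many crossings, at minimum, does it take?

Following every safe sequence of crossings from the start, the most of the 10 that can be at the east ledge as the rope basket arrives there on crossings 1, 3, 5, 7 is 2, 3, 4, 5 respectively; the best ever achieved is 5 of 10.
From crossing 9 on, no configuration arises that was not already reachable earlier: only 13 distinct safe configurations (who is on which side, and where the rope basket is) can ever be reached, none of them has everyone across, and every continuation just revisits them. They are: 0 knights + 0 ogres across (rope basket back at the start); 0 knights + 1 ogre across (rope basket there); 0 knights + 1 ogre across (rope basket back at the start); 0 knights + 2 ogres across (rope basket there); 0 knights + 2 ogres across (rope basket back at the start); 0 knights + 3 ogres across (rope basket there); 0 knights + 3 ogres across (rope basket back at the start); 0 knights + 4 ogres across (rope basket there); 0 knights + 4 ogres across (rope basket back at the start); 0 knights + 5 ogres across (rope basket there); 1 knight + 1 ogre across (rope basket there); 1 knight + 1 ogre across (rope basket back at the start); 2 knights + 2 ogres across (rope basket there). So no valid plan exists.

impossible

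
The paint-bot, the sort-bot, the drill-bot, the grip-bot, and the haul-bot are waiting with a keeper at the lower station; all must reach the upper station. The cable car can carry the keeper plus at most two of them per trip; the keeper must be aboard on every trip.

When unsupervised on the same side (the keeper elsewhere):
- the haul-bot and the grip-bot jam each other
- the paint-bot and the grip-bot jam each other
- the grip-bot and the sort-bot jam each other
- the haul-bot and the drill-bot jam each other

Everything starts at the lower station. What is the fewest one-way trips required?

5

Counting alone: the keeper can take at most 2 across per trip to the upper station, so moving all 5 needs at least 3 loaded trips out, with a return between consecutive ones — at least 5 crossings.
The plan below uses exactly 5 crossings, so it is optimal:
1. Keeper goes to the upper station with the drill-bot and the grip-bot.
2. Keeper goes back to the lower station alone.
3. Keeper goes to the upper station with the paint-bot and the sort-bot.
4. Keeper goes back to the lower station with the grip-bot.
5. Keeper goes to the upper station with the grip-bot and the haul-bot.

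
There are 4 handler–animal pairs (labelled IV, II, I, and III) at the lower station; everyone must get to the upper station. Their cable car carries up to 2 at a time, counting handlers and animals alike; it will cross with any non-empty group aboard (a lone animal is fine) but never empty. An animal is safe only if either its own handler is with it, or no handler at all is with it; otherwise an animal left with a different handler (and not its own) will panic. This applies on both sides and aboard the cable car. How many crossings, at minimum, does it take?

impossible

Following every safe sequence of crossings from the start, the most of the 8 that can be at the upper station as the cable car arrives there on crossings 1, 3, 5 is 2, 3, 4 respectively; the best ever achieved is 4 of 8.
From crossing 7 on, no configuration arises that was not already reachable earlier: only 44 distinct safe configurations (who is on which side, and where the cable car is) can ever be reached, none of them has everyone across, and every continuation just revisits them. So no valid plan exists.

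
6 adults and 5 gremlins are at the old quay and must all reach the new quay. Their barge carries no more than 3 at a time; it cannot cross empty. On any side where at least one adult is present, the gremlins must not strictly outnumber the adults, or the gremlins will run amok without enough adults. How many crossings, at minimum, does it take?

Counting alone: each trip to the new quay takes at most 3 across and each return brings at least 1 back, so after t trips out (and t−1 returns) at most 3t − (t−1) of the 11 are across; that first reaches 11 at t = 5, so at least 9 crossings are needed.
The plan below uses exactly 9 crossings, so it is optimal:
1. 3 gremlins → the new quay.  (the old quay: 6A 2G; the new quay: 0A 3G)
2. 1 gremlin ← the old quay.  (the old quay: 6A 3G; the new quay: 0A 2G)
3. 3 adults → the new quay.  (the old quay: 3A 3G; the new quay: 3A 2G)
4. 1 adult ← the old quay.  (the old quay: 4A 3G; the new quay: 2A 2G)
5. 2 adults and 1 gremlin → the new quay.  (the old quay: 2A 2G; the new quay: 4A 3G)
6. 1 adult ← the old quay.  (the old quay: 3A 2G; the new quay: 3A 3G)
7. 2 adults and 1 gremlin → the new quay.  (the old quay: 1A 1G; the new quay: 5A 4G)
8. 1 adult ← the old quay.  (the old quay: 2A 1G; the new quay: 4A 4G)
9. 2 adults and 1 gremlin → the new quay.  (the old quay: 0A 0G; the new quay: 6A 5G)

9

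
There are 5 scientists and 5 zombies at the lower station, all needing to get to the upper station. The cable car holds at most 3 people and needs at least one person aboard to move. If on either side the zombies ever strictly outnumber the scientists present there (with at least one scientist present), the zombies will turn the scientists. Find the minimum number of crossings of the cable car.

Counting alone: each trip to the upper station takes at most 3 across and each return brings at least 1 back, so after t trips out (and t−1 returns) at most 3t − (t−1) of the 10 are across; that first reaches 10 at t = 5, so at least 9 crossings are needed.
The safety rule pushes this higher. Following every safe sequence of crossings, the most of the 10 that can be at the upper station as the cable car arrives there on crossing 9 is 9 — never all 10.
So no plan with fewer than 11 crossings exists, and this one achieves 11:
1. 2 zombies → the upper station.  (the lower station: 5S 3Z; the upper station: 0S 2Z)
2. 1 zombie ← the lower station.  (the lower station: 5S 4Z; the upper station: 0S 1Z)
3. 3 zombies → the upper station.  (the lower station: 5S 1Z; the upper station: 0S 4Z)
4. 1 zombie ← the lower station.  (the lower station: 5S 2Z; the upper station: 0S 3Z)
5. 3 scientists → the upper station.  (the lower station: 2S 2Z; the upper station: 3S 3Z)
6. 1 scientist and 1 zombie ← the lower station.  (the lower station: 3S 3Z; the upper station: 2S 2Z)
7. 3 scientists → the upper station.  (the lower station: 0S 3Z; the upper station: 5S 2Z)
8. 1 zombie ← the lower station.  (the lower station: 0S 4Z; the upper station: 5S 1Z)
9. 2 zombies → the upper station.  (the lower station: 0S 2Z; the upper station: 5S 3Z)
10. 1 zombie ← the lower station.  (the lower station: 0S 3Z; the upper station: 5S 2Z)
11. 3 zombies → the upper station.  (the lower station: 0S 0Z; the upper station: 5S 5Z)

11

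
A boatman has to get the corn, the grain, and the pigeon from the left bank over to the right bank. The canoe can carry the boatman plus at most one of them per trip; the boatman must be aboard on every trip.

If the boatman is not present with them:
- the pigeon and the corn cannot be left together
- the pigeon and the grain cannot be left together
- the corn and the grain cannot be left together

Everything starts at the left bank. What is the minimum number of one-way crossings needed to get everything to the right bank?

impossible

Whatever the first load, the items left behind include a forbidden pair without the boatman. No opening move is safe, so no plan exists.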